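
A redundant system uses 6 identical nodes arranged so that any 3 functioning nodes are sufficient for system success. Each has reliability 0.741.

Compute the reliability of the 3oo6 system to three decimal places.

0.957

R = Σ_{i=3}^{6} C(6,i) p^i (1−p)^{6−i} with p = 0.741
C(6,3)·0.741^3·0.259^3 = 0.14138
C(6,4)·0.741^4·0.259^2 = 0.30336
C(6,5)·0.741^5·0.259^1 = 0.34717
C(6,6)·0.741^6·0.259^0 = 0.16554
Sum = 0.957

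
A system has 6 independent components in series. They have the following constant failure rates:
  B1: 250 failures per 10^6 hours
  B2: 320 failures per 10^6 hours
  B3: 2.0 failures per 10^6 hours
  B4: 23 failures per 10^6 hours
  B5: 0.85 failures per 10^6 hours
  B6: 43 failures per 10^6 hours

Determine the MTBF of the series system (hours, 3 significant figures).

Series of exponential components: λ_sys = Σ λ_i
λ_sys = 0.00025 + 0.00032 + 0.0000020 + 0.000023 + 0.00000085 + 0.000043 = 6.3885e-04 /h
MTBF = 1 / λ_sys = 1570 h

1570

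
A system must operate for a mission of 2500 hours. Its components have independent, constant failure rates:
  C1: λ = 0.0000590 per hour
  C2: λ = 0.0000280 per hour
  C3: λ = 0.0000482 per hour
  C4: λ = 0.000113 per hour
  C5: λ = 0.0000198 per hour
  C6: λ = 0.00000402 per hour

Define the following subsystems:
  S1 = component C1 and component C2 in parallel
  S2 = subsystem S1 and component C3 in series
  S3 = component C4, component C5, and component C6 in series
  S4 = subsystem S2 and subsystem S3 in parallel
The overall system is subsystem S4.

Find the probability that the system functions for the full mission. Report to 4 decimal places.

0.9647

R(C1) = exp(−0.0000590 × 2500) = 0.862862
R(C2) = exp(−0.0000280 × 2500) = 0.932394
R(C3) = exp(−0.0000482 × 2500) = 0.886477
R(C4) = exp(−0.000113 × 2500) = 0.753897
R(C5) = exp(−0.0000198 × 2500) = 0.951705
R(C6) = exp(−0.00000402 × 2500) = 0.990000
Parallel (C1 and C2): 1 − (1 − 0.862862)(1 − 0.932394) = 0.990729
Series ([0.990729] and C3): 0.990729 × 0.886477 = 0.878258
Series (C4, C5, and C6): 0.753897 × 0.951705 × 0.990000 = 0.710313
Parallel ([0.878258] and [0.710313]): 1 − (1 − 0.878258)(1 − 0.710313) = 0.9647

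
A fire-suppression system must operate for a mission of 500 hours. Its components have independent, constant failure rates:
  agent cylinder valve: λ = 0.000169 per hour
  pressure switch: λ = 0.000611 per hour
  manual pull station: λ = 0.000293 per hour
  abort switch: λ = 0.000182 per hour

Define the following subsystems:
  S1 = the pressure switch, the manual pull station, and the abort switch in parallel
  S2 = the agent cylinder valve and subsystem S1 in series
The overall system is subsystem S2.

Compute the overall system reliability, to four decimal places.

0.9161

R(agent cylinder valve) = exp(−0.000169 × 500) = 0.918972
R(pressure switch) = exp(−0.000611 × 500) = 0.736755
R(manual pull station) = exp(−0.000293 × 500) = 0.863726
R(abort switch) = exp(−0.000182 × 500) = 0.913018
Parallel (pressure switch, manual pull station, and abort switch): 1 − (1 − 0.736755)(1 − 0.863726)(1 − 0.913018) = 0.996880
Series (agent cylinder valve and [0.996880]): 0.918972 × 0.996880 = 0.9161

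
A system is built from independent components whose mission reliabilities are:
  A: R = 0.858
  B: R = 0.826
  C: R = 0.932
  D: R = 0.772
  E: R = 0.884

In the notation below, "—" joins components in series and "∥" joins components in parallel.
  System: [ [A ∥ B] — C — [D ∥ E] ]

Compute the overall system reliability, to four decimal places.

0.8849

Parallel (A and B): 1 − (1 − 0.858000)(1 − 0.826000) = 0.975292
Parallel (D and E): 1 − (1 − 0.772000)(1 − 0.884000) = 0.973552
Series ([0.975292], C, and [0.973552]): 0.975292 × 0.932000 × 0.973552 = 0.8849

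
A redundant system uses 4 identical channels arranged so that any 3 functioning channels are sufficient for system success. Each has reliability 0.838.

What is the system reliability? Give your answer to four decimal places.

R = Σ_{i=3}^{4} C(4,i) p^i (1−p)^{4−i} with p = 0.838
C(4,3)·0.838^3·0.162^1 = 0.381335
C(4,4)·0.838^4·0.162^0 = 0.493147
Sum = 0.8745

0.8745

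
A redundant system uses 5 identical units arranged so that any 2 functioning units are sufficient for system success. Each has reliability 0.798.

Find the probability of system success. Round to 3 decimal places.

R = Σ_{i=2}^{5} C(5,i) p^i (1−p)^{5−i} with p = 0.798
C(5,2)·0.798^2·0.202^3 = 0.05249
C(5,3)·0.798^3·0.202^2 = 0.20735
C(5,4)·0.798^4·0.202^1 = 0.40957
C(5,5)·0.798^5·0.202^0 = 0.32360
Sum = 0.993

0.993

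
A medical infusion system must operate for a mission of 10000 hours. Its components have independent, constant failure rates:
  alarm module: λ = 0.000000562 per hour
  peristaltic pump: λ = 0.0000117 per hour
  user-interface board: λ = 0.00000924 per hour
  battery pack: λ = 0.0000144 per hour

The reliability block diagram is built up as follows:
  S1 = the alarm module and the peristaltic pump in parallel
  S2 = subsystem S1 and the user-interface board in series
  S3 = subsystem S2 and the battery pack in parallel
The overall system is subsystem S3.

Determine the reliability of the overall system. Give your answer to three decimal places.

R(alarm module) = exp(−0.000000562 × 10000) = 0.99440
R(peristaltic pump) = exp(−0.0000117 × 10000) = 0.88959
R(user-interface board) = exp(−0.00000924 × 10000) = 0.91174
R(battery pack) = exp(−0.0000144 × 10000) = 0.86589
Parallel (alarm module and peristaltic pump): 1 − (1 − 0.99440)(1 − 0.88959) = 0.99938
Series ([0.99938] and user-interface board): 0.99938 × 0.91174 = 0.91117
Parallel ([0.91117] and battery pack): 1 − (1 − 0.91117)(1 − 0.86589) = 0.988

0.988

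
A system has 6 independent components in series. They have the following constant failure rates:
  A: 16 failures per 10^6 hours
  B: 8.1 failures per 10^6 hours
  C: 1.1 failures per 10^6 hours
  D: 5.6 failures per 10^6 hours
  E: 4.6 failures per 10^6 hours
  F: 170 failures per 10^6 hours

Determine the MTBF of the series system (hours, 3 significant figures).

4870

Series of exponential components: λ_sys = Σ λ_i
λ_sys = 0.000016 + 0.0000081 + 0.0000011 + 0.0000056 + 0.0000046 + 0.00017 = 2.0540e-04 /h
MTBF = 1 / λ_sys = 4870 h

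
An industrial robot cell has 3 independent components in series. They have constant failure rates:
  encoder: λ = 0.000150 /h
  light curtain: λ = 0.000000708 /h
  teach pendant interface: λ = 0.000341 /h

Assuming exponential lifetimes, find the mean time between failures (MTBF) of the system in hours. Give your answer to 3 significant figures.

Series of exponential components: λ_sys = Σ λ_i
λ_sys = 0.000150 + 0.000000708 + 0.000341 = 4.9171e-04 /h
MTBF = 1 / λ_sys = 2030 h

2030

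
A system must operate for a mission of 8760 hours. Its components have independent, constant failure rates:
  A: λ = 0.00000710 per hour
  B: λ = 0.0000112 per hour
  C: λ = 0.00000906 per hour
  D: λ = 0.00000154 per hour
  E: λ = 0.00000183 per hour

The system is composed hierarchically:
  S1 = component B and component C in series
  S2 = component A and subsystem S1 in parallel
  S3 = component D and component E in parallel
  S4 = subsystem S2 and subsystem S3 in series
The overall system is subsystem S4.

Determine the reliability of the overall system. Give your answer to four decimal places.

0.9900

R(A) = exp(−0.00000710 × 8760) = 0.939699
R(B) = exp(−0.0000112 × 8760) = 0.906547
R(C) = exp(−0.00000906 × 8760) = 0.923702
R(D) = exp(−0.00000154 × 8760) = 0.986600
R(E) = exp(−0.00000183 × 8760) = 0.984097
Series (B and C): 0.906547 × 0.923702 = 0.837379
Parallel (A and [0.837379]): 1 − (1 − 0.939699)(1 − 0.837379) = 0.990194
Parallel (D and E): 1 − (1 − 0.986600)(1 − 0.984097) = 0.999787
Series ([0.990194] and [0.999787]): 0.990194 × 0.999787 = 0.9900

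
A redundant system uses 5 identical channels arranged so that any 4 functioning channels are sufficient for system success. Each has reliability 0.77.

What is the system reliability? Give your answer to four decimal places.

0.6749

R = Σ_{i=4}^{5} C(5,i) p^i (1−p)^{5−i} with p = 0.77
C(5,4)·0.77^4·0.23^1 = 0.404260
C(5,5)·0.77^5·0.23^0 = 0.270678
Sum = 0.6749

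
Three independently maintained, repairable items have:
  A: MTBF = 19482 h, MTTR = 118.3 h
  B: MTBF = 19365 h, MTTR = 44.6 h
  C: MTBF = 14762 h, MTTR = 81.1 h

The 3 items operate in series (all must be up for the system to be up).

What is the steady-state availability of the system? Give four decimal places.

0.9863

A(A) = MTBF/(MTBF+MTTR) = 19482/(19482+118.3) = 0.993964
A(B) = MTBF/(MTBF+MTTR) = 19365/(19365+44.6) = 0.997702
A(C) = MTBF/(MTBF+MTTR) = 14762/(14762+81.1) = 0.994536
Series availability: 0.993964 × 0.997702 × 0.994536 = 0.9863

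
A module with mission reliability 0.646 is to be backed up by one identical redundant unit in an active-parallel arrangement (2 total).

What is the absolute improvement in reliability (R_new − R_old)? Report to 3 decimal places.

0.229

R_before = 0.646
R_after = 1 − (1 − 0.646)^2 = 0.875
ΔR = 0.875 − 0.646 = 0.229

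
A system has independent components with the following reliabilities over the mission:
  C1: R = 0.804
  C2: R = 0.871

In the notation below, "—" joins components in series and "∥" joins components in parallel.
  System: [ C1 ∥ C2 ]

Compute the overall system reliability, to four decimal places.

0.9747

Parallel (C1 and C2): 1 − (1 − 0.804000)(1 − 0.871000) = 0.9747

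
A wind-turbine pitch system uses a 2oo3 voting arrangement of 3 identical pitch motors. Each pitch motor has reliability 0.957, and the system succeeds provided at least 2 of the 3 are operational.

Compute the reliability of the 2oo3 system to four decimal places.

0.9946

R = Σ_{i=2}^{3} C(3,i) p^i (1−p)^{3−i} with p = 0.957
C(3,2)·0.957^2·0.043^1 = 0.118145
C(3,3)·0.957^3·0.043^0 = 0.876467
Sum = 0.9946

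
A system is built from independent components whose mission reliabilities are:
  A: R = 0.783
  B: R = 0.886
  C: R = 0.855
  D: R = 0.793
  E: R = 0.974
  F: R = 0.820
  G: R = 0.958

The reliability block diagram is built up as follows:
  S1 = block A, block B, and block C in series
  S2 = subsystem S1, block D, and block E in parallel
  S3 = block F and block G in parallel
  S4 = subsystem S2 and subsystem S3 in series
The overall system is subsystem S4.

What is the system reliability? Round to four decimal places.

Series (A, B, and C): 0.783000 × 0.886000 × 0.855000 = 0.593146
Parallel ([0.593146], D, and E): 1 − (1 − 0.593146)(1 − 0.793000)(1 − 0.974000) = 0.997810
Parallel (F and G): 1 − (1 − 0.820000)(1 − 0.958000) = 0.992440
Series ([0.997810] and [0.992440]): 0.997810 × 0.992440 = 0.9903

0.9903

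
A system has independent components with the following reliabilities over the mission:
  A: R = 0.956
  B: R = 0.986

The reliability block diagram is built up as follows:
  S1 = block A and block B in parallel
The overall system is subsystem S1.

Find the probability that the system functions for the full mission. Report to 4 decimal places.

0.9994

Parallel (A and B): 1 − (1 − 0.956000)(1 − 0.986000) = 0.9994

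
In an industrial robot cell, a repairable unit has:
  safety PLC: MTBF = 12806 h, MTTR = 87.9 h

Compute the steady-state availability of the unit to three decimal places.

A(safety PLC) = MTBF/(MTBF+MTTR) = 12806/(12806+87.9) = 0.993

0.993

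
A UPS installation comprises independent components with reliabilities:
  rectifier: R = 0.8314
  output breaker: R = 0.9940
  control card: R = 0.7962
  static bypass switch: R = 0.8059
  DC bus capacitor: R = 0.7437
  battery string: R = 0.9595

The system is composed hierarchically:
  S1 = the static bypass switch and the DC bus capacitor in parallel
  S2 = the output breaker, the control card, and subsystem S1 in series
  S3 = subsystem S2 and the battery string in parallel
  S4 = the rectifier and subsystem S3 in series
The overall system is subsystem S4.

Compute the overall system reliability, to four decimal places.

Parallel (static bypass switch and DC bus capacitor): 1 − (1 − 0.805900)(1 − 0.743700) = 0.950252
Series (output breaker, control card, and [0.950252]): 0.994000 × 0.796200 × 0.950252 = 0.752051
Parallel ([0.752051] and battery string): 1 − (1 − 0.752051)(1 − 0.959500) = 0.989958
Series (rectifier and [0.989958]): 0.831400 × 0.989958 = 0.8231

0.8231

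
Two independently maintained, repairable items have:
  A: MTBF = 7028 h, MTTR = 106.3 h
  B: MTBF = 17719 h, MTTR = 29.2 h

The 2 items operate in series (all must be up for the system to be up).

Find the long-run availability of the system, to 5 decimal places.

A(A) = MTBF/(MTBF+MTTR) = 7028/(7028+106.3) = 0.985100
A(B) = MTBF/(MTBF+MTTR) = 17719/(17719+29.2) = 0.998355
Series availability: 0.985100 × 0.998355 = 0.98348

0.98348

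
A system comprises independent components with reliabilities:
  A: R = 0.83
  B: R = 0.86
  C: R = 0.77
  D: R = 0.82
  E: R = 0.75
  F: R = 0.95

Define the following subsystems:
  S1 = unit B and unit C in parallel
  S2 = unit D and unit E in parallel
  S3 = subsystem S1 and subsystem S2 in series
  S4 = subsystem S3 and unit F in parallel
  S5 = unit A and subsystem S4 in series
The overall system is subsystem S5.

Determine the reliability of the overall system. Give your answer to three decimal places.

Parallel (B and C): 1 − (1 − 0.86000)(1 − 0.77000) = 0.96780
Parallel (D and E): 1 − (1 − 0.82000)(1 − 0.75000) = 0.95500
Series ([0.96780] and [0.95500]): 0.96780 × 0.95500 = 0.92425
Parallel ([0.92425] and F): 1 − (1 − 0.92425)(1 − 0.95000) = 0.99621
Series (A and [0.99621]): 0.83000 × 0.99621 = 0.827

0.827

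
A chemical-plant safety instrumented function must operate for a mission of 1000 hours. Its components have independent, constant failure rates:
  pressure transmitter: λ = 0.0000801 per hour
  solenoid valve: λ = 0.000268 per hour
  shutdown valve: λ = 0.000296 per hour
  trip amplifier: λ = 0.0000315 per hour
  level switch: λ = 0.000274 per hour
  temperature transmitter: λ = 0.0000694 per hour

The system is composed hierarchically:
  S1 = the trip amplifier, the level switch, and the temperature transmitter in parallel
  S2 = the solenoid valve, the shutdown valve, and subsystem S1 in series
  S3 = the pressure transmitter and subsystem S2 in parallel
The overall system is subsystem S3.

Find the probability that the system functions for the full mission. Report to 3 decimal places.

R(pressure transmitter) = exp(−0.0000801 × 1000) = 0.92302
R(solenoid valve) = exp(−0.000268 × 1000) = 0.76491
R(shutdown valve) = exp(−0.000296 × 1000) = 0.74379
R(trip amplifier) = exp(−0.0000315 × 1000) = 0.96899
R(level switch) = exp(−0.000274 × 1000) = 0.76033
R(temperature transmitter) = exp(−0.0000694 × 1000) = 0.93295
Parallel (trip amplifier, level switch, and temperature transmitter): 1 − (1 − 0.96899)(1 − 0.76033)(1 − 0.93295) = 0.99950
Series (solenoid valve, shutdown valve, and [0.99950]): 0.76491 × 0.74379 × 0.99950 = 0.56865
Parallel (pressure transmitter and [0.56865]): 1 − (1 − 0.92302)(1 − 0.56865) = 0.967

0.967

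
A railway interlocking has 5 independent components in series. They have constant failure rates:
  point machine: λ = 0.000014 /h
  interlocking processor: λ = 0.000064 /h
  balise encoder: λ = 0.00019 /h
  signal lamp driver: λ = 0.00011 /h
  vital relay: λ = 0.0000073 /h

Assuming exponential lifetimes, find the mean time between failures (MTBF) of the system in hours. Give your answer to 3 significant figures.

2600

Series of exponential components: λ_sys = Σ λ_i
λ_sys = 0.000014 + 0.000064 + 0.00019 + 0.00011 + 0.0000073 = 3.8530e-04 /h
MTBF = 1 / λ_sys = 2600 h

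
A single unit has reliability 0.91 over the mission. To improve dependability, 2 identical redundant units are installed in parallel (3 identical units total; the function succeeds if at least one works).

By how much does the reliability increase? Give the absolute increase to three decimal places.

0.089

R_before = 0.91
R_after = 1 − (1 − 0.91)^3 = 0.999
ΔR = 0.999 − 0.91 = 0.089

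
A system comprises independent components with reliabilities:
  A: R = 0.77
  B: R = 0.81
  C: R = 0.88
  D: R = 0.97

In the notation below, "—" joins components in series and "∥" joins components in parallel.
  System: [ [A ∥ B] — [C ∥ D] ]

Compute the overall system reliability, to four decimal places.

Parallel (A and B): 1 − (1 − 0.770000)(1 − 0.810000) = 0.956300
Parallel (C and D): 1 − (1 − 0.880000)(1 − 0.970000) = 0.996400
Series ([0.956300] and [0.996400]): 0.956300 × 0.996400 = 0.9529

0.9529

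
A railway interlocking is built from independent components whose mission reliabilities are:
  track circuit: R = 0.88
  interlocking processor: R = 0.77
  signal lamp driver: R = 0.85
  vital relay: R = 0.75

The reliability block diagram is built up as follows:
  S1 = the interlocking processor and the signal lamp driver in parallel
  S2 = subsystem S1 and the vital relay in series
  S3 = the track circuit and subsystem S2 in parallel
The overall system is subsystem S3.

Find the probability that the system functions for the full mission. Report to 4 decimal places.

Parallel (interlocking processor and signal lamp driver): 1 − (1 − 0.770000)(1 − 0.850000) = 0.965500
Series ([0.965500] and vital relay): 0.965500 × 0.750000 = 0.724125
Parallel (track circuit and [0.724125]): 1 − (1 − 0.880000)(1 − 0.724125) = 0.9669

0.9669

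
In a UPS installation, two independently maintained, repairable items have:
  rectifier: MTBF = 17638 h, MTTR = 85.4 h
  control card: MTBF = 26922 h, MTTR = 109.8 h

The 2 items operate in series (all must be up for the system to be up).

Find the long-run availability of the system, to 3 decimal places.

0.991

A(rectifier) = MTBF/(MTBF+MTTR) = 17638/(17638+85.4) = 0.995182
A(control card) = MTBF/(MTBF+MTTR) = 26922/(26922+109.8) = 0.995938
Series availability: 0.995182 × 0.995938 = 0.991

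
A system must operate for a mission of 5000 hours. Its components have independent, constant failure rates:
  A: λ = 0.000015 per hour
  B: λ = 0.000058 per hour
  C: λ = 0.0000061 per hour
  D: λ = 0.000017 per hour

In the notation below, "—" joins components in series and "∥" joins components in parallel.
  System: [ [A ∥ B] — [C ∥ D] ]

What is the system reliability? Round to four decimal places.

0.9794

R(A) = exp(−0.000015 × 5000) = 0.927743
R(B) = exp(−0.000058 × 5000) = 0.748264
R(C) = exp(−0.0000061 × 5000) = 0.969960
R(D) = exp(−0.000017 × 5000) = 0.918512
Parallel (A and B): 1 − (1 − 0.927743)(1 − 0.748264) = 0.981810
Parallel (C and D): 1 − (1 − 0.969960)(1 − 0.918512) = 0.997552
Series ([0.981810] and [0.997552]): 0.981810 × 0.997552 = 0.9794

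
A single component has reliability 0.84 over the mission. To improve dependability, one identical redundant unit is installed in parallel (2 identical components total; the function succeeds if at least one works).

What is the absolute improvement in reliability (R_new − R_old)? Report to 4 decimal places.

0.1344

R_before = 0.84
R_after = 1 − (1 − 0.84)^2 = 0.9744
ΔR = 0.9744 − 0.84 = 0.1344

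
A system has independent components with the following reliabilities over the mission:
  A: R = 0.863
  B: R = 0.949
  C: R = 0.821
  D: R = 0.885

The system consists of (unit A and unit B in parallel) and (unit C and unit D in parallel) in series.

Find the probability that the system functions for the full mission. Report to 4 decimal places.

0.9726

Parallel (A and B): 1 − (1 − 0.863000)(1 − 0.949000) = 0.993013
Parallel (C and D): 1 − (1 − 0.821000)(1 − 0.885000) = 0.979415
Series ([0.993013] and [0.979415]): 0.993013 × 0.979415 = 0.9726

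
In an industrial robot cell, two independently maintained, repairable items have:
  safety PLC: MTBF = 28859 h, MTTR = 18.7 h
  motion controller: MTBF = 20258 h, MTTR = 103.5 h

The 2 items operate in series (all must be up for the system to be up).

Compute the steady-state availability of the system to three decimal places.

0.994

A(safety PLC) = MTBF/(MTBF+MTTR) = 28859/(28859+18.7) = 0.999352
A(motion controller) = MTBF/(MTBF+MTTR) = 20258/(20258+103.5) = 0.994917
Series availability: 0.999352 × 0.994917 = 0.994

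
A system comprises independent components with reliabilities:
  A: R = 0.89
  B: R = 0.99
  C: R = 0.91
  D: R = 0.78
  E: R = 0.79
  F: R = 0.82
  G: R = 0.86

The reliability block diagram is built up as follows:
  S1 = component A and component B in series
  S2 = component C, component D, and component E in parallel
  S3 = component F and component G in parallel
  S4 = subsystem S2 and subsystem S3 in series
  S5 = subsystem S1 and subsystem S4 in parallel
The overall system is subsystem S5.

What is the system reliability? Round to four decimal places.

0.9965

Series (A and B): 0.890000 × 0.990000 = 0.881100
Parallel (C, D, and E): 1 − (1 − 0.910000)(1 − 0.780000)(1 − 0.790000) = 0.995842
Parallel (F and G): 1 − (1 − 0.820000)(1 − 0.860000) = 0.974800
Series ([0.995842] and [0.974800]): 0.995842 × 0.974800 = 0.970747
Parallel ([0.881100] and [0.970747]): 1 − (1 − 0.881100)(1 − 0.970747) = 0.9965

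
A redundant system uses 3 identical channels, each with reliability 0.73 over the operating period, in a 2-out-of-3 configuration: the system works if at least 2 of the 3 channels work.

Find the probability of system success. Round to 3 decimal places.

R = Σ_{i=2}^{3} C(3,i) p^i (1−p)^{3−i} with p = 0.73
C(3,2)·0.73^2·0.27^1 = 0.43165
C(3,3)·0.73^3·0.27^0 = 0.38902
Sum = 0.821

0.821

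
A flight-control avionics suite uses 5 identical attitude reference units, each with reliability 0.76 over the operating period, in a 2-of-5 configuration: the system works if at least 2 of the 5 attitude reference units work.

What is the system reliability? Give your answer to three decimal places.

0.987

R = Σ_{i=2}^{5} C(5,i) p^i (1−p)^{5−i} with p = 0.76
C(5,2)·0.76^2·0.24^3 = 0.07985
C(5,3)·0.76^3·0.24^2 = 0.25285
C(5,4)·0.76^4·0.24^1 = 0.40035
C(5,5)·0.76^5·0.24^0 = 0.25355
Sum = 0.987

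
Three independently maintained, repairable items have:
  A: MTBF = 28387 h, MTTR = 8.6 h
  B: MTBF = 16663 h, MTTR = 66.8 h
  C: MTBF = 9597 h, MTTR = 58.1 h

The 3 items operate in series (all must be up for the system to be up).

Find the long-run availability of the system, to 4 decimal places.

0.9897

A(A) = MTBF/(MTBF+MTTR) = 28387/(28387+8.6) = 0.999697
A(B) = MTBF/(MTBF+MTTR) = 16663/(16663+66.8) = 0.996007
A(C) = MTBF/(MTBF+MTTR) = 9597/(9597+58.1) = 0.993982
Series availability: 0.999697 × 0.996007 × 0.993982 = 0.9897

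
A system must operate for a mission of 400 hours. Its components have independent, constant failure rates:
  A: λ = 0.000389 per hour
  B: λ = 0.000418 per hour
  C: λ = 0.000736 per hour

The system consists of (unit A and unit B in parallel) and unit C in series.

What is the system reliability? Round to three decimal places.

R(A) = exp(−0.000389 × 400) = 0.85590
R(B) = exp(−0.000418 × 400) = 0.84603
R(C) = exp(−0.000736 × 400) = 0.74498
Parallel (A and B): 1 − (1 − 0.85590)(1 − 0.84603) = 0.97781
Series ([0.97781] and C): 0.97781 × 0.74498 = 0.728

0.728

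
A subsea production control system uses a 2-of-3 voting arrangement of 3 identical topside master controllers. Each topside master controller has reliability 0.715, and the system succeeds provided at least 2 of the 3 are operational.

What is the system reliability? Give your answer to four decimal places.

R = Σ_{i=2}^{3} C(3,i) p^i (1−p)^{3−i} with p = 0.715
C(3,2)·0.715^2·0.285^1 = 0.437097
C(3,3)·0.715^3·0.285^0 = 0.365526
Sum = 0.8026

0.8026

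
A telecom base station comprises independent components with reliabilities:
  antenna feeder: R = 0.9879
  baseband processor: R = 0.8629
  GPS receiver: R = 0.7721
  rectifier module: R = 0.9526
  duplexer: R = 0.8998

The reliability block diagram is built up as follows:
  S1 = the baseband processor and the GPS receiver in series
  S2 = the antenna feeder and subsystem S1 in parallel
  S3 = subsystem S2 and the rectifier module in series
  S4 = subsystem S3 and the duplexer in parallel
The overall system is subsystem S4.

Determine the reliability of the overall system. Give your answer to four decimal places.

0.9949

Series (baseband processor and GPS receiver): 0.862900 × 0.772100 = 0.666245
Parallel (antenna feeder and [0.666245]): 1 − (1 − 0.987900)(1 − 0.666245) = 0.995962
Series ([0.995962] and rectifier module): 0.995962 × 0.952600 = 0.948753
Parallel ([0.948753] and duplexer): 1 − (1 − 0.948753)(1 − 0.899800) = 0.9949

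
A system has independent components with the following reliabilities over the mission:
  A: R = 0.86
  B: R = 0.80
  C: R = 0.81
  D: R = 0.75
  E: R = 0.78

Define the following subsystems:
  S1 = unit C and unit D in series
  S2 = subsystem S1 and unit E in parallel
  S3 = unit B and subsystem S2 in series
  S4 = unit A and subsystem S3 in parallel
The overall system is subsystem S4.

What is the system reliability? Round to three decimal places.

0.962

Series (C and D): 0.81000 × 0.75000 = 0.60750
Parallel ([0.60750] and E): 1 − (1 − 0.60750)(1 − 0.78000) = 0.91365
Series (B and [0.91365]): 0.80000 × 0.91365 = 0.73092
Parallel (A and [0.73092]): 1 − (1 − 0.86000)(1 − 0.73092) = 0.962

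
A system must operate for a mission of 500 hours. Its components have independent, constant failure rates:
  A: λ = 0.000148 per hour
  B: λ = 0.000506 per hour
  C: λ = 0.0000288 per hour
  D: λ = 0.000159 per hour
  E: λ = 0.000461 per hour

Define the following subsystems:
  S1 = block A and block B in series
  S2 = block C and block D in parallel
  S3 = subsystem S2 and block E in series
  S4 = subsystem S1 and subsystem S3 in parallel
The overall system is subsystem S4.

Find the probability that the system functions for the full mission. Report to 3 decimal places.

0.942

R(A) = exp(−0.000148 × 500) = 0.92867
R(B) = exp(−0.000506 × 500) = 0.77647
R(C) = exp(−0.0000288 × 500) = 0.98570
R(D) = exp(−0.000159 × 500) = 0.92358
R(E) = exp(−0.000461 × 500) = 0.79414
Series (A and B): 0.92867 × 0.77647 = 0.72108
Parallel (C and D): 1 − (1 − 0.98570)(1 − 0.92358) = 0.99891
Series ([0.99891] and E): 0.99891 × 0.79414 = 0.79327
Parallel ([0.72108] and [0.79327]): 1 − (1 − 0.72108)(1 − 0.79327) = 0.942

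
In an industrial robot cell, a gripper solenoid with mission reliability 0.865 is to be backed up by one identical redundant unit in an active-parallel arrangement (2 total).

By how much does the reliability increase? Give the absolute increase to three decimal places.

0.117

R_before = 0.865
R_after = 1 − (1 − 0.865)^2 = 0.982
ΔR = 0.982 − 0.865 = 0.117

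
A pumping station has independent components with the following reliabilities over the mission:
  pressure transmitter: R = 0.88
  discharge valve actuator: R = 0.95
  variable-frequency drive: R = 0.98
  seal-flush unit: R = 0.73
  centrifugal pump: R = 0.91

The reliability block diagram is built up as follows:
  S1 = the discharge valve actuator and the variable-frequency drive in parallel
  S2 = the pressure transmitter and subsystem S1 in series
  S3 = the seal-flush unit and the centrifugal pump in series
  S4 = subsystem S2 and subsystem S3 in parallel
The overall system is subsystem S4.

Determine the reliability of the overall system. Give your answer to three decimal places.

Parallel (discharge valve actuator and variable-frequency drive): 1 − (1 − 0.95000)(1 − 0.98000) = 0.99900
Series (pressure transmitter and [0.99900]): 0.88000 × 0.99900 = 0.87912
Series (seal-flush unit and centrifugal pump): 0.73000 × 0.91000 = 0.66430
Parallel ([0.87912] and [0.66430]): 1 − (1 − 0.87912)(1 − 0.66430) = 0.959

0.959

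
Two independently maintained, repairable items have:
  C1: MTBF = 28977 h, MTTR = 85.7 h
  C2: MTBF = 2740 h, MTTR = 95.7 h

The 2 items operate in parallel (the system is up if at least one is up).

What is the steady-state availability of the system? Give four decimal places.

A(C1) = MTBF/(MTBF+MTTR) = 28977/(28977+85.7) = 0.997051
A(C2) = MTBF/(MTBF+MTTR) = 2740/(2740+95.7) = 0.966252
Parallel availability: 1 − (1 − 0.997051)(1 − 0.966252) = 0.9999

0.9999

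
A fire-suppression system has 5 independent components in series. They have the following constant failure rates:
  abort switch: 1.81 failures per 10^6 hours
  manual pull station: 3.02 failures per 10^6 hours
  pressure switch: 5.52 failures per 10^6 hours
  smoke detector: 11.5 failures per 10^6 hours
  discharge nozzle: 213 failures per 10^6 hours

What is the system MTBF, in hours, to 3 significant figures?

Series of exponential components: λ_sys = Σ λ_i
λ_sys = 0.00000181 + 0.00000302 + 0.00000552 + 0.0000115 + 0.000213 = 2.3485e-04 /h
MTBF = 1 / λ_sys = 4260 h

4260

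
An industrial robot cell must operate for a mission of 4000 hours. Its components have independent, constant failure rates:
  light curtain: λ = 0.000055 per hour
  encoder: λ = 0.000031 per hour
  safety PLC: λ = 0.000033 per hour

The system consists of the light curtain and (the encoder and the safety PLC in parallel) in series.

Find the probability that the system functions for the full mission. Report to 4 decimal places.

R(light curtain) = exp(−0.000055 × 4000) = 0.802519
R(encoder) = exp(−0.000031 × 4000) = 0.883380
R(safety PLC) = exp(−0.000033 × 4000) = 0.876341
Parallel (encoder and safety PLC): 1 − (1 − 0.883380)(1 − 0.876341) = 0.985579
Series (light curtain and [0.985579]): 0.802519 × 0.985579 = 0.7909

0.7909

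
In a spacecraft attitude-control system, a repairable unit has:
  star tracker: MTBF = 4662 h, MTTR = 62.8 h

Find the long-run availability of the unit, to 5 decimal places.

A(star tracker) = MTBF/(MTBF+MTTR) = 4662/(4662+62.8) = 0.98671

0.98671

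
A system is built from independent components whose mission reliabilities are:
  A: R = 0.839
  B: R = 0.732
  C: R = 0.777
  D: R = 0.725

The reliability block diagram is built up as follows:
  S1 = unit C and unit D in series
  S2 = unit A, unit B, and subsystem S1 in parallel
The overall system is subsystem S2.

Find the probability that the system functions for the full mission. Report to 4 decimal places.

0.9812

Series (C and D): 0.777000 × 0.725000 = 0.563325
Parallel (A, B, and [0.563325]): 1 − (1 − 0.839000)(1 − 0.732000)(1 − 0.563325) = 0.9812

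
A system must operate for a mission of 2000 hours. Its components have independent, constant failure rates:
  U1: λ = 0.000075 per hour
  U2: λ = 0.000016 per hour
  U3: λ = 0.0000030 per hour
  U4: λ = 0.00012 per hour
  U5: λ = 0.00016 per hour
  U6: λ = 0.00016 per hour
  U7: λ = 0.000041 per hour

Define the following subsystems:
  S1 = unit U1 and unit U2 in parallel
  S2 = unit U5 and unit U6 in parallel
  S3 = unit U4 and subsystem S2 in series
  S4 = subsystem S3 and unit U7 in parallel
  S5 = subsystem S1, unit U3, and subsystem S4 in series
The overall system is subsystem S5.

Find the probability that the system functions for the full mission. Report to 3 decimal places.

0.968

R(U1) = exp(−0.000075 × 2000) = 0.86071
R(U2) = exp(−0.000016 × 2000) = 0.96851
R(U3) = exp(−0.0000030 × 2000) = 0.99402
R(U4) = exp(−0.00012 × 2000) = 0.78663
R(U5) = exp(−0.00016 × 2000) = 0.72615
R(U6) = exp(−0.00016 × 2000) = 0.72615
R(U7) = exp(−0.000041 × 2000) = 0.92127
Parallel (U1 and U2): 1 − (1 − 0.86071)(1 − 0.96851) = 0.99561
Parallel (U5 and U6): 1 − (1 − 0.72615)(1 − 0.72615) = 0.92501
Series (U4 and [0.92501]): 0.78663 × 0.92501 = 0.72764
Parallel ([0.72764] and U7): 1 − (1 − 0.72764)(1 − 0.92127) = 0.97856
Series ([0.99561], U3, and [0.97856]): 0.99561 × 0.99402 × 0.97856 = 0.968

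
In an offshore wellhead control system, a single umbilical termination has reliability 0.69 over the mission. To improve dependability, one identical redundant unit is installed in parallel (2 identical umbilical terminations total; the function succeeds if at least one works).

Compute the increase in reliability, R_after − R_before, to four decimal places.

R_before = 0.69
R_after = 1 − (1 − 0.69)^2 = 0.9039
ΔR = 0.9039 − 0.69 = 0.2139

0.2139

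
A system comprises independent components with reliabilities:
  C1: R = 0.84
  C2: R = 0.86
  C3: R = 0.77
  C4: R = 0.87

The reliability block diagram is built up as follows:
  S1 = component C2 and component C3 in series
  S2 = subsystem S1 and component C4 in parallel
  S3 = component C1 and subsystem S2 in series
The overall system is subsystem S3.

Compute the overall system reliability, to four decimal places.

0.8031

Series (C2 and C3): 0.860000 × 0.770000 = 0.662200
Parallel ([0.662200] and C4): 1 − (1 − 0.662200)(1 − 0.870000) = 0.956086
Series (C1 and [0.956086]): 0.840000 × 0.956086 = 0.8031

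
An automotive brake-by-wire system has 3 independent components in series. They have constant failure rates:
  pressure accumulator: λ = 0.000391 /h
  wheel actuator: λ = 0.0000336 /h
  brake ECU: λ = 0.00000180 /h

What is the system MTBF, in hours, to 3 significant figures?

2350

Series of exponential components: λ_sys = Σ λ_i
λ_sys = 0.000391 + 0.0000336 + 0.00000180 = 4.2640e-04 /h
MTBF = 1 / λ_sys = 2350 h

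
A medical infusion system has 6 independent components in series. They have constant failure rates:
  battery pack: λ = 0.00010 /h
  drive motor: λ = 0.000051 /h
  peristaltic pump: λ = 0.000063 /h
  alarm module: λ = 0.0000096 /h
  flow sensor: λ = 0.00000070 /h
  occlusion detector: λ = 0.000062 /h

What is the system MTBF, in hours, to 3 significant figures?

3490

Series of exponential components: λ_sys = Σ λ_i
λ_sys = 0.00010 + 0.000051 + 0.000063 + 0.0000096 + 0.00000070 + 0.000062 = 2.8630e-04 /h
MTBF = 1 / λ_sys = 3490 h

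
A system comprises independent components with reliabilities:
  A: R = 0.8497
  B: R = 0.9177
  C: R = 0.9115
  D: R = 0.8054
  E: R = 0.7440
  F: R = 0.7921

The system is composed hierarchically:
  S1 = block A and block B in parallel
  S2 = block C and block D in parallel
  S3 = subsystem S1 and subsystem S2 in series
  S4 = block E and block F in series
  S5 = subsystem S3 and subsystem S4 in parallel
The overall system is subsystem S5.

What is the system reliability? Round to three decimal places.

0.988

Parallel (A and B): 1 − (1 − 0.84970)(1 − 0.91770) = 0.98763
Parallel (C and D): 1 − (1 − 0.91150)(1 − 0.80540) = 0.98278
Series ([0.98763] and [0.98278]): 0.98763 × 0.98278 = 0.97062
Series (E and F): 0.74400 × 0.79210 = 0.58932
Parallel ([0.97062] and [0.58932]): 1 − (1 − 0.97062)(1 − 0.58932) = 0.988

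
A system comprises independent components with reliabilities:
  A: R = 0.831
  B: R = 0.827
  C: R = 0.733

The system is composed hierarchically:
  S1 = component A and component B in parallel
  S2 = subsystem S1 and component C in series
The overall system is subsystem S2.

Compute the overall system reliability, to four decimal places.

Parallel (A and B): 1 − (1 − 0.831000)(1 − 0.827000) = 0.970763
Series ([0.970763] and C): 0.970763 × 0.733000 = 0.7116

0.7116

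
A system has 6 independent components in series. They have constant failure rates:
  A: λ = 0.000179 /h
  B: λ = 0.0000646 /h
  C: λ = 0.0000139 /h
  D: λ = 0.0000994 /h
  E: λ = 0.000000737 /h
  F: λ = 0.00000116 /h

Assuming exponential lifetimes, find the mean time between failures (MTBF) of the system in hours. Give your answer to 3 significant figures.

Series of exponential components: λ_sys = Σ λ_i
λ_sys = 0.000179 + 0.0000646 + 0.0000139 + 0.0000994 + 0.000000737 + 0.00000116 = 3.5880e-04 /h
MTBF = 1 / λ_sys = 2790 h

2790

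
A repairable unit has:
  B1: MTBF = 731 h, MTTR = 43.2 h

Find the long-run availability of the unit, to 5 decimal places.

0.94420

A(B1) = MTBF/(MTBF+MTTR) = 731/(731+43.2) = 0.94420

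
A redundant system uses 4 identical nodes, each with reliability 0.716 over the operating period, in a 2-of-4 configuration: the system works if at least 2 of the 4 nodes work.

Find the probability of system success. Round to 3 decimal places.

R = Σ_{i=2}^{4} C(4,i) p^i (1−p)^{4−i} with p = 0.716
C(4,2)·0.716^2·0.284^2 = 0.24809
C(4,3)·0.716^3·0.284^1 = 0.41698
C(4,4)·0.716^4·0.284^0 = 0.26282
Sum = 0.928

0.928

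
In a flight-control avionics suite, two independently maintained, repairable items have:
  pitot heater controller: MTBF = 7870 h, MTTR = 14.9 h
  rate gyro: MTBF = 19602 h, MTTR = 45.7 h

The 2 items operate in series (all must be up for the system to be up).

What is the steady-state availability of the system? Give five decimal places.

A(pitot heater controller) = MTBF/(MTBF+MTTR) = 7870/(7870+14.9) = 0.998110
A(rate gyro) = MTBF/(MTBF+MTTR) = 19602/(19602+45.7) = 0.997674
Series availability: 0.998110 × 0.997674 = 0.99579

0.99579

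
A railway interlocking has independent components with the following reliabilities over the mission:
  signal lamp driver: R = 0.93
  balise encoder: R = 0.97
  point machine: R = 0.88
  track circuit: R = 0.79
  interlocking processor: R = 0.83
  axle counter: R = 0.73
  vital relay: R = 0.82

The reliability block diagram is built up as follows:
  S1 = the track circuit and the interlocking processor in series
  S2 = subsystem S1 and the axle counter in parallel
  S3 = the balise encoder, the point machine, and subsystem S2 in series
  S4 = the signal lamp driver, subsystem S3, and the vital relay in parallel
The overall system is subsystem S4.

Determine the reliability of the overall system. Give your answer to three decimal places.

0.997

Series (track circuit and interlocking processor): 0.79000 × 0.83000 = 0.65570
Parallel ([0.65570] and axle counter): 1 − (1 − 0.65570)(1 − 0.73000) = 0.90704
Series (balise encoder, point machine, and [0.90704]): 0.97000 × 0.88000 × 0.90704 = 0.77425
Parallel (signal lamp driver, [0.77425], and vital relay): 1 − (1 − 0.93000)(1 − 0.77425)(1 − 0.82000) = 0.997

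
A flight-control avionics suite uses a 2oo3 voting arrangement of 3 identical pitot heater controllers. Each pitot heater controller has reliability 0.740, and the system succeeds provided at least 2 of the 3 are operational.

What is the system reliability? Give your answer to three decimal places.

0.832

R = Σ_{i=2}^{3} C(3,i) p^i (1−p)^{3−i} with p = 0.740
C(3,2)·0.740^2·0.260^1 = 0.42713
C(3,3)·0.740^3·0.260^0 = 0.40522
Sum = 0.832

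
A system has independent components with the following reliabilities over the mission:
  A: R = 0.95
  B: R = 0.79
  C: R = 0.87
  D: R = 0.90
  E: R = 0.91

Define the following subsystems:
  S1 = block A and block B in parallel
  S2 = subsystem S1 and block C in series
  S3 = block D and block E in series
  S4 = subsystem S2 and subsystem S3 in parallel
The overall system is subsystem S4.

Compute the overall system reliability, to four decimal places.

Parallel (A and B): 1 − (1 − 0.950000)(1 − 0.790000) = 0.989500
Series ([0.989500] and C): 0.989500 × 0.870000 = 0.860865
Series (D and E): 0.900000 × 0.910000 = 0.819000
Parallel ([0.860865] and [0.819000]): 1 − (1 − 0.860865)(1 − 0.819000) = 0.9748

0.9748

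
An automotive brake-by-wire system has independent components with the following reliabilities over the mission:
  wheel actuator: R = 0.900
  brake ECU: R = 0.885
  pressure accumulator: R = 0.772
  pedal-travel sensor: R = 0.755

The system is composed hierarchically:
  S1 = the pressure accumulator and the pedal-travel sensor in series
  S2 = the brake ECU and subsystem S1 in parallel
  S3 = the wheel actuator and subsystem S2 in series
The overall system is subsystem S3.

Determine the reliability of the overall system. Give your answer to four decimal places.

0.8568

Series (pressure accumulator and pedal-travel sensor): 0.772000 × 0.755000 = 0.582860
Parallel (brake ECU and [0.582860]): 1 − (1 − 0.885000)(1 − 0.582860) = 0.952029
Series (wheel actuator and [0.952029]): 0.900000 × 0.952029 = 0.8568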